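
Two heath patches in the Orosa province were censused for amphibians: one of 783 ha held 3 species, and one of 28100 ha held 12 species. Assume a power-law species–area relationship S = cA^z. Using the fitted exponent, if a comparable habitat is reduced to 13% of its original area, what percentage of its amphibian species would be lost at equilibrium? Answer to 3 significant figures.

z = ln(12/3) / ln(28100/783) = 1.3863 / 3.5804 = 0.3872
S_new/S_old = (A_new/A_old)^z = 0.13^0.3872 = exp(0.3872 × -2.0402) = 0.4539
Fraction lost = 1 − 0.4539 = 0.5461

54.6%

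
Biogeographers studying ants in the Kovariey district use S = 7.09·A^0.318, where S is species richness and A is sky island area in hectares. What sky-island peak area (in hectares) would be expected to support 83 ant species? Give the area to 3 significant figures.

2290 hectares

83 = 7.09 × A^0.318  ⇒  A^0.318 = 83/7.09 = 11.71
ln A = ln(11.71) / 0.318 = 2.4602 / 0.318 = 7.7363
A = e^7.7363 ≈ 2290 hectares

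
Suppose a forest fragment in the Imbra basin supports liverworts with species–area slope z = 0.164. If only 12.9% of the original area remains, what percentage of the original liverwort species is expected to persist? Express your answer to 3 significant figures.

71.5%

S_new/S_old = (A_new/A_old)^z = 0.129^0.164
= exp(0.164 × ln 0.129) = exp(0.164 × -2.0479) = exp(-0.3359) ≈ 0.7147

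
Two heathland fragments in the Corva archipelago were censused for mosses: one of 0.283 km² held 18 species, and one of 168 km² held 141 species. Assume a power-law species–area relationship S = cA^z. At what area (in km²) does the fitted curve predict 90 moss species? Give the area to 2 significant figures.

42 km²

z = ln(141/18) / ln(168/0.283) = 2.0584 / 6.3863 = 0.3223
c = 18 / 0.283^0.3223 = 18 / 0.6657 = 27.04
A = (90/27.04)^(1/0.3223) ⇒ ln A = ln(3.329)/0.3223 = 3.7311
A = e^3.7311 ≈ 41.72 km²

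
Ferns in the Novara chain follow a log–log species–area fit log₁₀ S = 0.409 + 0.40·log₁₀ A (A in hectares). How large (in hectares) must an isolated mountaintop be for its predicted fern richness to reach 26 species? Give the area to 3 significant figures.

327 hectares

26 = 2.564 × A^0.4  ⇒  A^0.4 = 26/2.564 = 10.14
ln A = ln(10.14) / 0.4 = 2.3163 / 0.4 = 5.7908
A = e^5.7908 ≈ 327.3 hectares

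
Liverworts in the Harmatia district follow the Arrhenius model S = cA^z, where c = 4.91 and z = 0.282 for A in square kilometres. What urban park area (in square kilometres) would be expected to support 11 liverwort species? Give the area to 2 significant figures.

11 = 4.91 × A^0.282  ⇒  A^0.282 = 11/4.91 = 2.24
ln A = ln(2.24) / 0.282 = 0.8066 / 0.282 = 2.8604
A = e^2.8604 ≈ 17.47 square kilometres

17 square kilometres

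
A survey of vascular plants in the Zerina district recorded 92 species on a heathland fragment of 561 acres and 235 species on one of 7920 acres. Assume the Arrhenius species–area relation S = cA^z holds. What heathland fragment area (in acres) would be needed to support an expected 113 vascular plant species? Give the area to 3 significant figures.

z = ln(235/92) / ln(7920/561) = 0.9378 / 2.6474 = 0.3542
c = 92 / 561^0.3542 = 92 / 9.414 = 9.773
A = (113/9.773)^(1/0.3542) ⇒ ln A = ln(11.56)/0.3542 = 6.9101
A = e^6.9101 ≈ 1002 acres

1000 acres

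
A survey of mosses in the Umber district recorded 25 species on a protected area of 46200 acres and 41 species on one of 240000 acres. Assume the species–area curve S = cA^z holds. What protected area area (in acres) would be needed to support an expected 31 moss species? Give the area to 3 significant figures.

z = ln(41/25) / ln(240000/46200) = 0.4947 / 1.6477 = 0.3002
c = 25 / 46200^0.3002 = 25 / 25.15 = 0.9941
A = (31/0.9941)^(1/0.3002) ⇒ ln A = ln(31.18)/0.3002 = 11.4572
A = e^11.4572 ≈ 94579 acres

94600 acres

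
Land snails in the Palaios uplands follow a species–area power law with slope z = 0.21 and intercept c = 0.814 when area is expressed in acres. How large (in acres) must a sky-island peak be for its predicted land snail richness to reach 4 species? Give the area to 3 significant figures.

4 = 0.814 × A^0.21  ⇒  A^0.21 = 4/0.814 = 4.914
ln A = ln(4.914) / 0.21 = 1.5921 / 0.21 = 7.5814
A = e^7.5814 ≈ 1961 acres

1960 acres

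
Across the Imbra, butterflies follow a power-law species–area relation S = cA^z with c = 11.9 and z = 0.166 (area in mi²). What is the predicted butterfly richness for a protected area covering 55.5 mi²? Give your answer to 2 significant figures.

23

S = 11.9 × 55.5^0.166 = 11.9 × 1.948 ≈ 23.18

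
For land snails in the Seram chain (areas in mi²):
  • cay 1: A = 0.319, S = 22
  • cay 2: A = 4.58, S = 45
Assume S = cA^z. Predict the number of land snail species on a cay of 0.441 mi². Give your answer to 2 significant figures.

24

z = ln(45/22) / ln(4.58/0.319) = 0.7156 / 2.6643 = 0.2686
c = 22 / 0.319^0.2686 = 22 / 0.7357 = 29.9
S₃ = 29.9 × 0.441^0.2686 = 29.9 × 0.8026 ≈ 24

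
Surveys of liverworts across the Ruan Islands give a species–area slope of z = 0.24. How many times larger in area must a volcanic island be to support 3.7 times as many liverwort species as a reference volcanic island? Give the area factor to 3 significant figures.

233

(A₂/A₁)^0.24 = 3.7, so A₂/A₁ = 3.7^(1/0.24) = 3.7^4.167
ln(A₂/A₁) = ln 3.7 / 0.24 = 1.3083 / 0.24 = 5.4514
A₂/A₁ = e^5.4514 ≈ 233.1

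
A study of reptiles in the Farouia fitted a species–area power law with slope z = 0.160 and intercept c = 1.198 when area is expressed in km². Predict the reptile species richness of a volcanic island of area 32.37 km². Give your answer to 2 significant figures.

2.1

S = 1.198 × 32.37^0.16
ln S = ln 1.198 + 0.16 × ln 32.37 = 0.1807 + 0.16 × 3.4772 = 0.7370
S = e^0.7370 ≈ 2.09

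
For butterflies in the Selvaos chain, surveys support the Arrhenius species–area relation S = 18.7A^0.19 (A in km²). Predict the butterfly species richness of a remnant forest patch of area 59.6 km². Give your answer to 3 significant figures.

40.7

S = 18.7 × 59.6^0.19
ln S = ln 18.7 + 0.19 × ln 59.6 = 2.9285 + 0.19 × 4.0877 = 3.7052
S = e^3.7052 ≈ 40.66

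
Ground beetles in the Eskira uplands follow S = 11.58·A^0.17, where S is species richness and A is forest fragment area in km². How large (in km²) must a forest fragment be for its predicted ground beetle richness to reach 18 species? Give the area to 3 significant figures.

13.4 km²

18 = 11.58 × A^0.17  ⇒  A^0.17 = 18/11.58 = 1.554
ln A = ln(1.554) / 0.17 = 0.4411 / 0.17 = 2.5947
A = e^2.5947 ≈ 13.39 km²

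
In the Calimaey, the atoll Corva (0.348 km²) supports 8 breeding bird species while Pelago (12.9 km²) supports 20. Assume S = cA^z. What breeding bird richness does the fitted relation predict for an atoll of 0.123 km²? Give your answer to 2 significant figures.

z = ln(20/8) / ln(12.9/0.348) = 0.9163 / 3.6128 = 0.2536
c = 8 / 0.348^0.2536 = 8 / 0.7651 = 10.46
S₃ = 10.46 × 0.123^0.2536 = 10.46 × 0.5877 ≈ 6.145

6.1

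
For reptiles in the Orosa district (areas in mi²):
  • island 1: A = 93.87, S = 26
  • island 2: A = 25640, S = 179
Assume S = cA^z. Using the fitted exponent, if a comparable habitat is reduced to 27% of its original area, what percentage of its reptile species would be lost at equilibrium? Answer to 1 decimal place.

36.3%

z = ln(179/26) / ln(25640/93.87) = 1.9293 / 5.6100 = 0.3439
S_new/S_old = (A_new/A_old)^z = 0.27^0.3439 = exp(0.3439 × -1.3093) = 0.6374
Fraction lost = 1 − 0.6374 = 0.3626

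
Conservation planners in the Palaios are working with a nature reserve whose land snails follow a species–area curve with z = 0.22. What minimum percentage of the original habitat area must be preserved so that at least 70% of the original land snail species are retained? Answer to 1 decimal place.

19.8%

Need (A_new/A_old)^0.22 = 0.7, so A_new/A_old = 0.7^(1/0.22) = 0.7^4.545
ln(A_new/A_old) = ln 0.7 / 0.22 = -0.3567 / 0.22 = -1.6212
A_new/A_old = e^-1.6212 ≈ 0.1977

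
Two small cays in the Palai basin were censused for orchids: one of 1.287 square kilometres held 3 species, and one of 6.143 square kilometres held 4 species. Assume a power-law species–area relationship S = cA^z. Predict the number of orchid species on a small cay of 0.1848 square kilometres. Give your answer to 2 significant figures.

z = ln(4/3) / ln(6.143/1.287) = 0.2877 / 1.5630 = 0.1841
c = 3 / 1.287^0.1841 = 3 / 1.048 = 2.864
S₃ = 2.864 × 0.1848^0.1841 = 2.864 × 0.7329 ≈ 2.099

2.1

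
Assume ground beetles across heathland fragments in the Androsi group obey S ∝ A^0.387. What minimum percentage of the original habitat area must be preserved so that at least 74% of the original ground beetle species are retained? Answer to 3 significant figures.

45.9%

Need (A_new/A_old)^0.387 = 0.74, so A_new/A_old = 0.74^(1/0.387) = 0.74^2.584
ln(A_new/A_old) = ln 0.74 / 0.387 = -0.3011 / 0.387 = -0.7780
A_new/A_old = e^-0.7780 ≈ 0.4593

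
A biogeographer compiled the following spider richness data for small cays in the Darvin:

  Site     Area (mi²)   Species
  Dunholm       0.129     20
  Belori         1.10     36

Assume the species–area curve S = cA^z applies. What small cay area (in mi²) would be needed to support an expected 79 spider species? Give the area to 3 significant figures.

z = ln(36/20) / ln(1.1/0.129) = 0.5878 / 2.1433 = 0.2742
c = 20 / 0.129^0.2742 = 20 / 0.5703 = 35.07
A = (79/35.07)^(1/0.2742) ⇒ ln A = ln(2.253)/0.2742 = 2.9611
A = e^2.9611 ≈ 19.32 mi²

19.3 mi²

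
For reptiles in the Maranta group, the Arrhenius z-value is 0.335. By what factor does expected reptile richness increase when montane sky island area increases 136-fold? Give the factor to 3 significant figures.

S₂/S₁ = (A₂/A₁)^z = 136^0.335
ln(S₂/S₁) = 0.335 × ln 136 = 0.335 × 4.9127 = 1.6457
S₂/S₁ = e^1.6457 ≈ 5.185

5.18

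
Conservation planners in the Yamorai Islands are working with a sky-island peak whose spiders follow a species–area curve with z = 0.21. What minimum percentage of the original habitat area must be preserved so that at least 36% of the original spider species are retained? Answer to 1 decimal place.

0.8%

Need (A_new/A_old)^0.21 = 0.36, so A_new/A_old = 0.36^(1/0.21) = 0.36^4.762
ln(A_new/A_old) = ln 0.36 / 0.21 = -1.0217 / 0.21 = -4.8650
A_new/A_old = e^-4.8650 ≈ 0.007712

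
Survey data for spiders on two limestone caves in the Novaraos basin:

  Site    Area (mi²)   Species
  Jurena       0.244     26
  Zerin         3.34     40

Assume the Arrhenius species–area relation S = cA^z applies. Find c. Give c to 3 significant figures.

32.8

z = ln(S₂/S₁) / ln(A₂/A₁) = ln(40/26) / ln(3.34/0.244) = 0.4308 / 2.6166 = 0.1646
c = S₁ / A₁^z = 26 / 0.244^0.1646 = 26 / 0.7928 = 32.8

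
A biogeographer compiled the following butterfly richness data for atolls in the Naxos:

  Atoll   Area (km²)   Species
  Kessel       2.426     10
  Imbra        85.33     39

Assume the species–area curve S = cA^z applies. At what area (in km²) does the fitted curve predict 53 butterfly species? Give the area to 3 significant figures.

190 km²

z = ln(39/10) / ln(85.33/2.426) = 1.3610 / 3.5603 = 0.3823
c = 10 / 2.426^0.3823 = 10 / 1.403 = 7.126
A = (53/7.126)^(1/0.3823) ⇒ ln A = ln(7.437)/0.3823 = 5.2489
A = e^5.2489 ≈ 190.4 km²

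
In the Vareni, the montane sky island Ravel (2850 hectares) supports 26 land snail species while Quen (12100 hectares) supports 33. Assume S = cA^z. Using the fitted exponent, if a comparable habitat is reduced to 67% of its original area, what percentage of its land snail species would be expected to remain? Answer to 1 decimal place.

z = ln(33/26) / ln(12100/2850) = 0.2384 / 1.4459 = 0.1649
S_new/S_old = (A_new/A_old)^z = 0.67^0.1649 = exp(0.1649 × -0.4005) = 0.9361

93.6%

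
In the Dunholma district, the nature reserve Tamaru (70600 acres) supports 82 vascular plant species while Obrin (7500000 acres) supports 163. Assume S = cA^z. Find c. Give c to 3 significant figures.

15.8

z = ln(S₂/S₁) / ln(A₂/A₁) = ln(163/82) / ln(7500000/70600) = 0.6870 / 4.6656 = 0.1473
c = S₁ / A₁^z = 82 / 70600^0.1473 = 82 / 5.176 = 15.84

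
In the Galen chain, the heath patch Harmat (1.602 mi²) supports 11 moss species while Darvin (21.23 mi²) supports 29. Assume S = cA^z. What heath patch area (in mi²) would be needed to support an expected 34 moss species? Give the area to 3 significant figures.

z = ln(29/11) / ln(21.23/1.602) = 0.9694 / 2.5842 = 0.3751
c = 11 / 1.602^0.3751 = 11 / 1.193 = 9.218
A = (34/9.218)^(1/0.3751) ⇒ ln A = ln(3.689)/0.3751 = 3.4794
A = e^3.4794 ≈ 32.44 mi²

32.4 mi²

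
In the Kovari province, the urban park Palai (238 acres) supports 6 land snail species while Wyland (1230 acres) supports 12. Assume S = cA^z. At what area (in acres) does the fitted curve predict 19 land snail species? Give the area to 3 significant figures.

3650 acres

z = ln(12/6) / ln(1230/238) = 0.6931 / 1.6425 = 0.4220
c = 6 / 238^0.4220 = 6 / 10.07 = 0.596
A = (19/0.596)^(1/0.4220) ⇒ ln A = ln(31.88)/0.4220 = 8.2037
A = e^8.2037 ≈ 3654 acres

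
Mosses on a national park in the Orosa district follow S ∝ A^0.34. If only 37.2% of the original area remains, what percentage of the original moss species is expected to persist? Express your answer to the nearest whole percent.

S_new/S_old = (A_new/A_old)^z = 0.372^0.34
= exp(0.34 × ln 0.372) = exp(0.34 × -0.9889) = exp(-0.3362) ≈ 0.7145

71%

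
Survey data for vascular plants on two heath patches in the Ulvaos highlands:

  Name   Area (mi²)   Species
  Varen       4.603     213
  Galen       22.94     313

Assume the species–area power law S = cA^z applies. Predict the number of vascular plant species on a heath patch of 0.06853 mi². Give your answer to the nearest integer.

z = ln(313/213) / ln(22.94/4.603) = 0.3849 / 1.6062 = 0.2396
c = 213 / 4.603^0.2396 = 213 / 1.442 = 147.7
S₃ = 147.7 × 0.06853^0.2396 = 147.7 × 0.526 ≈ 77.72

78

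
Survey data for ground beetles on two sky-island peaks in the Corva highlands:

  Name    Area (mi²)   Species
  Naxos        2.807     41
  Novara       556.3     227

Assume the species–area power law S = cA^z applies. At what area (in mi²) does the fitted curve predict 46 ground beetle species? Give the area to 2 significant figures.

z = ln(227/41) / ln(556.3/2.807) = 1.7114 / 5.2892 = 0.3236
c = 41 / 2.807^0.3236 = 41 / 1.396 = 29.36
A = (46/29.36)^(1/0.3236) ⇒ ln A = ln(1.567)/0.3236 = 1.3878
A = e^1.3878 ≈ 4.006 mi²

4.0 mi²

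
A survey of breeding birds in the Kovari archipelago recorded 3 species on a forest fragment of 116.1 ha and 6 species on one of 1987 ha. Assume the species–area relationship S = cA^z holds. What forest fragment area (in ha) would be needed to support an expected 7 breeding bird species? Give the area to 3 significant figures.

3740 ha

z = ln(6/3) / ln(1987/116.1) = 0.6931 / 2.8399 = 0.2441
c = 3 / 116.1^0.2441 = 3 / 3.191 = 0.9401
A = (7/0.9401)^(1/0.2441) ⇒ ln A = ln(7.446)/0.2441 = 8.2260
A = e^8.2260 ≈ 3737 ha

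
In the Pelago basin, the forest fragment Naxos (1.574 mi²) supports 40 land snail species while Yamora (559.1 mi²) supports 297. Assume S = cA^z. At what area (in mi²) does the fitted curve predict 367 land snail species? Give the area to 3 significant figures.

1040 mi²

z = ln(297/40) / ln(559.1/1.574) = 2.0049 / 5.8727 = 0.3414
c = 40 / 1.574^0.3414 = 40 / 1.167 = 34.26
A = (367/34.26)^(1/0.3414) ⇒ ln A = ln(10.71)/0.3414 = 6.9462
A = e^6.9462 ≈ 1039 mi²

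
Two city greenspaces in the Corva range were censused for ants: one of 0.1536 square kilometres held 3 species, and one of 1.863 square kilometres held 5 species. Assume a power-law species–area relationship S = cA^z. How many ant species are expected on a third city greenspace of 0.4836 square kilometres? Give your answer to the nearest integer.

z = ln(5/3) / ln(1.863/0.1536) = 0.5108 / 2.4956 = 0.2047
c = 3 / 0.1536^0.2047 = 3 / 0.6815 = 4.402
S₃ = 4.402 × 0.4836^0.2047 = 4.402 × 0.8618 ≈ 3.794

4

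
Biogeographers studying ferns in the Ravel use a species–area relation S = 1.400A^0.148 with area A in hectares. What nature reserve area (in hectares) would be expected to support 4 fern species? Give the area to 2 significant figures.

4 = 1.4 × A^0.148  ⇒  A^0.148 = 4/1.4 = 2.857
ln A = ln(2.857) / 0.148 = 1.0498 / 0.148 = 7.0934
A = e^7.0934 ≈ 1204 hectares

1200 hectares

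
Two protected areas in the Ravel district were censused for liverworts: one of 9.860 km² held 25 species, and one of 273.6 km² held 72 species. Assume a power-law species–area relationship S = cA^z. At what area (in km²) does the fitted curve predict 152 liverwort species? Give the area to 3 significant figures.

z = ln(72/25) / ln(273.6/9.86) = 1.0578 / 3.3232 = 0.3183
c = 25 / 9.86^0.3183 = 25 / 2.072 = 12.07
A = (152/12.07)^(1/0.3183) ⇒ ln A = ln(12.6)/0.3183 = 7.9591
A = e^7.9591 ≈ 2862 km²

2860 km²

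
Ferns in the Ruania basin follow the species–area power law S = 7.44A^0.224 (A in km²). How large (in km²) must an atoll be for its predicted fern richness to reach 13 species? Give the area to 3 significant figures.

12.1 km²

13 = 7.44 × A^0.224  ⇒  A^0.224 = 13/7.44 = 1.747
ln A = ln(1.747) / 0.224 = 0.5581 / 0.224 = 2.4914
A = e^2.4914 ≈ 12.08 km²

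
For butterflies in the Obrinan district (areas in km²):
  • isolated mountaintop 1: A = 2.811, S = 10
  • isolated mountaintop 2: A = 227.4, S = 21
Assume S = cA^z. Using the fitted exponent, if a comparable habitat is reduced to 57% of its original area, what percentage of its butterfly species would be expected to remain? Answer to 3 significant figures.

90.9%

z = ln(21/10) / ln(227.4/2.811) = 0.7419 / 4.3932 = 0.1689
S_new/S_old = (A_new/A_old)^z = 0.57^0.1689 = exp(0.1689 × -0.5621) = 0.9094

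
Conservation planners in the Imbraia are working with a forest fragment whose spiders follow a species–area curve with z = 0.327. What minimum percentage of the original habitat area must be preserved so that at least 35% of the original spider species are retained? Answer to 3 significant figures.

4.03%

Need (A_new/A_old)^0.327 = 0.35, so A_new/A_old = 0.35^(1/0.327) = 0.35^3.058
ln(A_new/A_old) = ln 0.35 / 0.327 = -1.0498 / 0.327 = -3.2105
A_new/A_old = e^-3.2105 ≈ 0.04034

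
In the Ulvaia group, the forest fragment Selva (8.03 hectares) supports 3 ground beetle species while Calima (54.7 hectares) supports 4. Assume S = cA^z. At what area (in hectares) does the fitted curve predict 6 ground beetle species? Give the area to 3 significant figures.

817 hectares

z = ln(4/3) / ln(54.7/8.03) = 0.2877 / 1.9187 = 0.1499
c = 3 / 8.03^0.1499 = 3 / 1.367 = 2.195
A = (6/2.195)^(1/0.1499) ⇒ ln A = ln(2.733)/0.1499 = 6.7061
A = e^6.7061 ≈ 817.4 hectares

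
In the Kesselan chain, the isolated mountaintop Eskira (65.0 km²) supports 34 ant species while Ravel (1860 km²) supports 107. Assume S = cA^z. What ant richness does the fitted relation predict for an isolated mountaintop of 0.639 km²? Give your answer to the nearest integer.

7

z = ln(107/34) / ln(1860/65) = 1.1465 / 3.3539 = 0.3418
c = 34 / 65^0.3418 = 34 / 4.166 = 8.162
S₃ = 8.162 × 0.639^0.3418 = 8.162 × 0.8581 ≈ 7.003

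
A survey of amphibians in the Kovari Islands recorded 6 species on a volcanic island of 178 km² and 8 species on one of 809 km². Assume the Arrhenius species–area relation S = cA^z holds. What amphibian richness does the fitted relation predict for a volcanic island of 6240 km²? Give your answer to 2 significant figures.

z = ln(8/6) / ln(809/178) = 0.2877 / 1.5140 = 0.1900
c = 6 / 178^0.1900 = 6 / 2.677 = 2.242
S₃ = 2.242 × 6240^0.1900 = 2.242 × 5.262 ≈ 11.79

12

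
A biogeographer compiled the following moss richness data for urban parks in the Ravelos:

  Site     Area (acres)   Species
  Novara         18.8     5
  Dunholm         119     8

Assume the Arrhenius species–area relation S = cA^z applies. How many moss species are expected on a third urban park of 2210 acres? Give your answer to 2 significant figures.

17

z = ln(8/5) / ln(119/18.8) = 0.4700 / 1.8453 = 0.2547
c = 5 / 18.8^0.2547 = 5 / 2.111 = 2.368
S₃ = 2.368 × 2210^0.2547 = 2.368 × 7.11 ≈ 16.84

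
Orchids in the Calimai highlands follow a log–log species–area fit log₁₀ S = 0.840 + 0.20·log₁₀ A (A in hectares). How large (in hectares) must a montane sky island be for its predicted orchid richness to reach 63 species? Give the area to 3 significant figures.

63 = 6.918 × A^0.2  ⇒  A^0.2 = 63/6.918 = 9.106
ln A = ln(9.106) / 0.2 = 2.2090 / 0.2 = 11.0448
A = e^11.0448 ≈ 62619 hectares

62600 hectares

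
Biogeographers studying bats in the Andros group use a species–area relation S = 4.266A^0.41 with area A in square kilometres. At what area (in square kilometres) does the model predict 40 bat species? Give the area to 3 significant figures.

40 = 4.266 × A^0.41  ⇒  A^0.41 = 40/4.266 = 9.376
ln A = ln(9.376) / 0.41 = 2.2382 / 0.41 = 5.4590
A = e^5.4590 ≈ 234.9 square kilometres

235 square kilometres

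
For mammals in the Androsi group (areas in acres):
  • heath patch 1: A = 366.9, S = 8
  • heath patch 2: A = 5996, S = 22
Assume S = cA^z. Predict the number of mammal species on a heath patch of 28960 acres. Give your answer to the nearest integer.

z = ln(22/8) / ln(5996/366.9) = 1.0116 / 2.7938 = 0.3621
c = 8 / 366.9^0.3621 = 8 / 8.484 = 0.9429
S₃ = 0.9429 × 28960^0.3621 = 0.9429 × 41.27 ≈ 38.91

39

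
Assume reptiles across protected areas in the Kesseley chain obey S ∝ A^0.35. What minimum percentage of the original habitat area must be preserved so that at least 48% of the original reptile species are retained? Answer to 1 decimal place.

12.3%

Need (A_new/A_old)^0.35 = 0.48, so A_new/A_old = 0.48^(1/0.35) = 0.48^2.857
ln(A_new/A_old) = ln 0.48 / 0.35 = -0.7340 / 0.35 = -2.0971
A_new/A_old = e^-2.0971 ≈ 0.1228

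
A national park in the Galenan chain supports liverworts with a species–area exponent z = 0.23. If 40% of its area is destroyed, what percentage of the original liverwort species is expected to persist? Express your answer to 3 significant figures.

88.9%

S_new/S_old = (A_new/A_old)^z = 0.6^0.23
= exp(0.23 × ln 0.6) = exp(0.23 × -0.5108) = exp(-0.1175) ≈ 0.8891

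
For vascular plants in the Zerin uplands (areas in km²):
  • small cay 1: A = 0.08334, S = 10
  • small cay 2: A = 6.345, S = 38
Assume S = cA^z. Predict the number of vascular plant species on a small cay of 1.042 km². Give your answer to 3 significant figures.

z = ln(38/10) / ln(6.345/0.08334) = 1.3350 / 4.3325 = 0.3081
c = 10 / 0.08334^0.3081 = 10 / 0.465 = 21.5
S₃ = 21.5 × 1.042^0.3081 = 21.5 × 1.013 ≈ 21.78

21.8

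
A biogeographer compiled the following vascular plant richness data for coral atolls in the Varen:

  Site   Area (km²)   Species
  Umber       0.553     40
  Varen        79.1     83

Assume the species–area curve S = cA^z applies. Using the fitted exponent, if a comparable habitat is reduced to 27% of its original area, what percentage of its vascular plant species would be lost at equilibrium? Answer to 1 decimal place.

17.5%

z = ln(83/40) / ln(79.1/0.553) = 0.7300 / 4.9631 = 0.1471
S_new/S_old = (A_new/A_old)^z = 0.27^0.1471 = exp(0.1471 × -1.3093) = 0.8248
Fraction lost = 1 − 0.8248 = 0.1752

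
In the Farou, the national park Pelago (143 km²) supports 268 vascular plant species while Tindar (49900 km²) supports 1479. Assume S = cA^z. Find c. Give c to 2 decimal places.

63.00

z = ln(S₂/S₁) / ln(A₂/A₁) = ln(1479/268) / ln(49900/143) = 1.7081 / 5.8549 = 0.2917
c = S₁ / A₁^z = 268 / 143^0.2917 = 268 / 4.254 = 63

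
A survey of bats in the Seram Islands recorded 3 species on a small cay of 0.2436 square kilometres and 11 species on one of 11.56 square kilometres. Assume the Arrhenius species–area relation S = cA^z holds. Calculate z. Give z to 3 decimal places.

Taking logs: ln S = ln c + z ln A, so z = (ln S₂ − ln S₁)/(ln A₂ − ln A₁).
z = ln(11/3) / ln(11.56/0.2436) = ln(3.667) / ln(47.45) = 1.2993 / 3.8598 = 0.3366

0.337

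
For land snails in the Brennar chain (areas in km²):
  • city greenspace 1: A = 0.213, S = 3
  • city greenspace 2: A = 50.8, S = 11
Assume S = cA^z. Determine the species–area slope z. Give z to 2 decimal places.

0.24

Taking logs: ln S = ln c + z ln A, so z = (ln S₂ − ln S₁)/(ln A₂ − ln A₁).
z = ln(11/3) / ln(50.8/0.213) = ln(3.667) / ln(238.5) = 1.2993 / 5.4744 = 0.2373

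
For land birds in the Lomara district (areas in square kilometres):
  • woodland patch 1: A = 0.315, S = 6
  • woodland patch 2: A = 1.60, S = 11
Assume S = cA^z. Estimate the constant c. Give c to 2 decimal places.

z = ln(S₂/S₁) / ln(A₂/A₁) = ln(11/6) / ln(1.6/0.315) = 0.6061 / 1.6252 = 0.3730
c = S₁ / A₁^z = 6 / 0.315^0.3730 = 6 / 0.65 = 9.231

9.23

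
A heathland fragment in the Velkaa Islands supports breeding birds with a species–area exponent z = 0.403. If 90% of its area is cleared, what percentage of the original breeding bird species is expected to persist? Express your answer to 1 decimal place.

39.5%

S_new/S_old = (A_new/A_old)^z = 0.1^0.403
= exp(0.403 × ln 0.1) = exp(0.403 × -2.3026) = exp(-0.9279) ≈ 0.3954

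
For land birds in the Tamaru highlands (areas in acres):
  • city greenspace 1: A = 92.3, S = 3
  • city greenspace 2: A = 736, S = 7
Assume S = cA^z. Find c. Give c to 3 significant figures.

z = ln(S₂/S₁) / ln(A₂/A₁) = ln(7/3) / ln(736/92.3) = 0.8473 / 2.0762 = 0.4081
c = S₁ / A₁^z = 3 / 92.3^0.4081 = 3 / 6.339 = 0.4733

0.473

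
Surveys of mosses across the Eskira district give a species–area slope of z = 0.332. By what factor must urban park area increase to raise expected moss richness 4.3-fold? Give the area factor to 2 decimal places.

80.92

(A₂/A₁)^0.332 = 4.3, so A₂/A₁ = 4.3^(1/0.332) = 4.3^3.012
ln(A₂/A₁) = ln 4.3 / 0.332 = 1.4586 / 0.332 = 4.3934
A₂/A₁ = e^4.3934 ≈ 80.92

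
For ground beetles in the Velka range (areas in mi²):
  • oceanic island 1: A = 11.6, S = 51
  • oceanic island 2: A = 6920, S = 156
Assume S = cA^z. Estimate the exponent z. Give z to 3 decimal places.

0.175

Taking logs: ln S = ln c + z ln A, so z = (ln S₂ − ln S₁)/(ln A₂ − ln A₁).
z = ln(156/51) / ln(6920/11.6) = ln(3.059) / ln(596.6) = 1.1180 / 6.3912 = 0.1749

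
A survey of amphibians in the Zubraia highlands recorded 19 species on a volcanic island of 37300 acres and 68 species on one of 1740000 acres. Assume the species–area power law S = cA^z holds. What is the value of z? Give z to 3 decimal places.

0.332

Taking logs: ln S = ln c + z ln A, so z = (ln S₂ − ln S₁)/(ln A₂ − ln A₁).
z = ln(68/19) / ln(1740000/37300) = ln(3.579) / ln(46.65) = 1.2751 / 3.8426 = 0.3318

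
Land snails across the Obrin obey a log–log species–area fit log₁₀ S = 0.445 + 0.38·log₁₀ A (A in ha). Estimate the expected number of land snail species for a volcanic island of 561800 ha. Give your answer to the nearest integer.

426

S = 2.786 × 561800^0.38
ln S = ln 2.786 + 0.38 × ln 561800 = 1.0247 + 0.38 × 13.2389 = 6.0554
S = e^6.0554 ≈ 426.4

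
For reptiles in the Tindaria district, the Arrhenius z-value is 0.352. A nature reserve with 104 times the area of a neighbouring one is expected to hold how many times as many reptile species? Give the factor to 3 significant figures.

5.13

S₂/S₁ = (A₂/A₁)^z = 104^0.352
ln(S₂/S₁) = 0.352 × ln 104 = 0.352 × 4.6444 = 1.6348
S₂/S₁ = e^1.6348 ≈ 5.129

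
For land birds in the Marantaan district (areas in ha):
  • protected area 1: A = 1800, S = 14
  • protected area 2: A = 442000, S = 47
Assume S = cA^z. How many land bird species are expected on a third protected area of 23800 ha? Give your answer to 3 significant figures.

24.7

z = ln(47/14) / ln(442000/1800) = 1.2111 / 5.5035 = 0.2201
c = 14 / 1800^0.2201 = 14 / 5.204 = 2.69
S₃ = 2.69 × 23800^0.2201 = 2.69 × 9.185 ≈ 24.71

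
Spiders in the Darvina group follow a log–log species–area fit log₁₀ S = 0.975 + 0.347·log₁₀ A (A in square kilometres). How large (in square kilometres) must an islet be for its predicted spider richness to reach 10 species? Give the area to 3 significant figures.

1.18 square kilometres

10 = 9.441 × A^0.347  ⇒  A^0.347 = 10/9.441 = 1.059
ln A = ln(1.059) / 0.347 = 0.0576 / 0.347 = 0.1659
A = e^0.1659 ≈ 1.18 square kilometres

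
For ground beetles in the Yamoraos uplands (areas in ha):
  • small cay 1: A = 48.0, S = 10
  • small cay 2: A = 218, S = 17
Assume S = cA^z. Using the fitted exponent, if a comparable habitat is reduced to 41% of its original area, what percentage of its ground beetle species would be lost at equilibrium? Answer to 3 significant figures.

26.8%

z = ln(17/10) / ln(218/48) = 0.5306 / 1.5133 = 0.3506
S_new/S_old = (A_new/A_old)^z = 0.41^0.3506 = exp(0.3506 × -0.8916) = 0.7315
Fraction lost = 1 − 0.7315 = 0.2685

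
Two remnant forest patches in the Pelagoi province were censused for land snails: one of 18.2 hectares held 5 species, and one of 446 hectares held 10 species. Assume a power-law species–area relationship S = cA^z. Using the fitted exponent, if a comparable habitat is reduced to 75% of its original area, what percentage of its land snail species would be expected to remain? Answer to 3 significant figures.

z = ln(10/5) / ln(446/18.2) = 0.6931 / 3.1989 = 0.2167
S_new/S_old = (A_new/A_old)^z = 0.75^0.2167 = exp(0.2167 × -0.2877) = 0.9396

94.0%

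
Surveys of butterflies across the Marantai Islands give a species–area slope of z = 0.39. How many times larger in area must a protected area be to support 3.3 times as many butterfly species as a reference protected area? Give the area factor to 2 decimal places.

(A₂/A₁)^0.39 = 3.3, so A₂/A₁ = 3.3^(1/0.39) = 3.3^2.564
ln(A₂/A₁) = ln 3.3 / 0.39 = 1.1939 / 0.39 = 3.0613
A₂/A₁ = e^3.0613 ≈ 21.36

21.36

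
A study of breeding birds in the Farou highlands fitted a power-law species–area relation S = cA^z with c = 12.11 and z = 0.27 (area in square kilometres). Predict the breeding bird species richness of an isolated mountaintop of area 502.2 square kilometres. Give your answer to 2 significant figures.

S = 12.11 × 502.2^0.27
ln S = ln 12.11 + 0.27 × ln 502.2 = 2.4940 + 0.27 × 6.2190 = 4.1732
S = e^4.1732 ≈ 64.92

65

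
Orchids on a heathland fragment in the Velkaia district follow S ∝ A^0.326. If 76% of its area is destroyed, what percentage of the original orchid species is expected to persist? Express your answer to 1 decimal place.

62.8%

S_new/S_old = (A_new/A_old)^z = 0.24^0.326
= exp(0.326 × ln 0.24) = exp(0.326 × -1.4271) = exp(-0.4652) ≈ 0.628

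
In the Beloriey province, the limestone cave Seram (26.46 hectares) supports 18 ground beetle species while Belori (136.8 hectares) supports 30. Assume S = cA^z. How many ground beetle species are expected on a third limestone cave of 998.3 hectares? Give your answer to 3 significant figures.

z = ln(30/18) / ln(136.8/26.46) = 0.5108 / 1.6429 = 0.3109
c = 18 / 26.46^0.3109 = 18 / 2.769 = 6.5
S₃ = 6.5 × 998.3^0.3109 = 6.5 × 8.562 ≈ 55.66

55.7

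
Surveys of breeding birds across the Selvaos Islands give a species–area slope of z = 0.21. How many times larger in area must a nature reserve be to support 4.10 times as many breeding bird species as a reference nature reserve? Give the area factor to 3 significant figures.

(A₂/A₁)^0.21 = 4.1, so A₂/A₁ = 4.1^(1/0.21) = 4.1^4.762
ln(A₂/A₁) = ln 4.1 / 0.21 = 1.4110 / 0.21 = 6.7190
A₂/A₁ = e^6.7190 ≈ 828

828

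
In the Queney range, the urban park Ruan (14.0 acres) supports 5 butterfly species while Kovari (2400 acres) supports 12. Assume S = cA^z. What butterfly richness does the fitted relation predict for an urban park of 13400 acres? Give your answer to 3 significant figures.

16.1

z = ln(12/5) / ln(2400/14) = 0.8755 / 5.1442 = 0.1702
c = 5 / 14^0.1702 = 5 / 1.567 = 3.191
S₃ = 3.191 × 13400^0.1702 = 3.191 × 5.039 ≈ 16.08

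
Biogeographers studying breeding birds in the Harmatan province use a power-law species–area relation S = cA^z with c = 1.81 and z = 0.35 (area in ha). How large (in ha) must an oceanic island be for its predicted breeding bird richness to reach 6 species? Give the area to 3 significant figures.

30.7 ha

6 = 1.81 × A^0.35  ⇒  A^0.35 = 6/1.81 = 3.315
ln A = ln(3.315) / 0.35 = 1.1984 / 0.35 = 3.4241
A = e^3.4241 ≈ 30.69 ha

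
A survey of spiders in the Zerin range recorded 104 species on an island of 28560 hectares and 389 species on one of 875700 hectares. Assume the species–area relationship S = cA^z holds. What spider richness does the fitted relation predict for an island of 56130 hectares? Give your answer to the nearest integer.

z = ln(389/104) / ln(875700/28560) = 1.3192 / 3.4230 = 0.3854
c = 104 / 28560^0.3854 = 104 / 52.14 = 1.995
S₃ = 1.995 × 56130^0.3854 = 1.995 × 67.65 ≈ 134.9

135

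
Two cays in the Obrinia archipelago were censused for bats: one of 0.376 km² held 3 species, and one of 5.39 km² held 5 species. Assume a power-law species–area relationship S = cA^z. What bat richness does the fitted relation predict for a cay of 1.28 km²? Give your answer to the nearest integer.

z = ln(5/3) / ln(5.39/0.376) = 0.5108 / 2.6627 = 0.1918
c = 3 / 0.376^0.1918 = 3 / 0.8289 = 3.619
S₃ = 3.619 × 1.28^0.1918 = 3.619 × 1.048 ≈ 3.795

4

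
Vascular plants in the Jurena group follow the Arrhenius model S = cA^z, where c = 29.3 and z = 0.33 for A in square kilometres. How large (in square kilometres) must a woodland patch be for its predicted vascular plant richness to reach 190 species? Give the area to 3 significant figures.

289 square kilometres

190 = 29.3 × A^0.33  ⇒  A^0.33 = 190/29.3 = 6.485
ln A = ln(6.485) / 0.33 = 1.8694 / 0.33 = 5.6650
A = e^5.6650 ≈ 288.6 square kilometres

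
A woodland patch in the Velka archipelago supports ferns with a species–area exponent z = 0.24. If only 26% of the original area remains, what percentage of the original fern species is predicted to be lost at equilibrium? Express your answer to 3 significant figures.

S_new/S_old = (A_new/A_old)^z = 0.26^0.24
= exp(0.24 × ln 0.26) = exp(0.24 × -1.3471) = exp(-0.3233) ≈ 0.7238
Fraction lost = 1 − 0.7238 = 0.2762

27.6%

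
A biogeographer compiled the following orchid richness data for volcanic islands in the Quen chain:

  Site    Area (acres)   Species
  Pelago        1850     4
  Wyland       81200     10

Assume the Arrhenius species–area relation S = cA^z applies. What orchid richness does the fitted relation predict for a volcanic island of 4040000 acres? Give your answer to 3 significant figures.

25.8

z = ln(10/4) / ln(81200/1850) = 0.9163 / 3.7817 = 0.2423
c = 4 / 1850^0.2423 = 4 / 6.189 = 0.6463
S₃ = 0.6463 × 4040000^0.2423 = 0.6463 × 39.87 ≈ 25.77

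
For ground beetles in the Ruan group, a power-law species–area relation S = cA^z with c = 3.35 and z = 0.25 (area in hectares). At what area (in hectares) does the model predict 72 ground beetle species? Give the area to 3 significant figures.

72 = 3.35 × A^0.25  ⇒  A^0.25 = 72/3.35 = 21.49
ln A = ln(21.49) / 0.25 = 3.0677 / 0.25 = 12.2708
A = e^12.2708 ≈ 213379 hectares

213000 hectares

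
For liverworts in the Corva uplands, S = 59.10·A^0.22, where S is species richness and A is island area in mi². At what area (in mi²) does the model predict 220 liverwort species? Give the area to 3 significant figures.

220 = 59.1 × A^0.22  ⇒  A^0.22 = 220/59.1 = 3.723
ln A = ln(3.723) / 0.22 = 1.3144 / 0.22 = 5.9745
A = e^5.9745 ≈ 393.3 mi²

393 mi²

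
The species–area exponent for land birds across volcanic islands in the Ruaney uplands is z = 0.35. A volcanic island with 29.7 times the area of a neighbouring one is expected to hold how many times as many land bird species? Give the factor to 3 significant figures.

3.28

S₂/S₁ = (A₂/A₁)^z = 29.7^0.35
ln(S₂/S₁) = 0.35 × ln 29.7 = 0.35 × 3.3911 = 1.1869
S₂/S₁ = e^1.1869 ≈ 3.277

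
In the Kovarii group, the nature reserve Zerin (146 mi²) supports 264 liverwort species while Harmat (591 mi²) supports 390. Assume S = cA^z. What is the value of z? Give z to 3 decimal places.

Taking logs: ln S = ln c + z ln A, so z = (ln S₂ − ln S₁)/(ln A₂ − ln A₁).
z = ln(390/264) / ln(591/146) = ln(1.477) / ln(4.048) = 0.3902 / 1.3982 = 0.2791

0.279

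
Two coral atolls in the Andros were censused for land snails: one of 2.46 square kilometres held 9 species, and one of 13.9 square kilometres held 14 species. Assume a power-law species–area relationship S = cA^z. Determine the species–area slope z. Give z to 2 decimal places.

0.26

Taking logs: ln S = ln c + z ln A, so z = (ln S₂ − ln S₁)/(ln A₂ − ln A₁).
z = ln(14/9) / ln(13.9/2.46) = ln(1.556) / ln(5.65) = 0.4418 / 1.7317 = 0.2551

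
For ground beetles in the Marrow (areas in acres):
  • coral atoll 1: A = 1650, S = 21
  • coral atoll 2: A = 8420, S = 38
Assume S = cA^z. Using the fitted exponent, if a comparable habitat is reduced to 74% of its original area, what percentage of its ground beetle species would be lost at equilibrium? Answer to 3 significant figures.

z = ln(38/21) / ln(8420/1650) = 0.5931 / 1.6298 = 0.3639
S_new/S_old = (A_new/A_old)^z = 0.74^0.3639 = exp(0.3639 × -0.3011) = 0.8962
Fraction lost = 1 − 0.8962 = 0.1038

10.4%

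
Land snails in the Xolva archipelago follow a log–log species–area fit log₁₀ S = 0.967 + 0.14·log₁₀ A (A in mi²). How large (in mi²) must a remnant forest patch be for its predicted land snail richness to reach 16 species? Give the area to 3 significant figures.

49.4 mi²

16 = 9.268 × A^0.14  ⇒  A^0.14 = 16/9.268 = 1.726
ln A = ln(1.726) / 0.14 = 0.5460 / 0.14 = 3.8999
A = e^3.8999 ≈ 49.4 mi²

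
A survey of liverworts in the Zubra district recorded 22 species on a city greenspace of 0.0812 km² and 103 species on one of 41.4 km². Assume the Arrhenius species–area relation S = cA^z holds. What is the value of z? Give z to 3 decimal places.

Taking logs: ln S = ln c + z ln A, so z = (ln S₂ − ln S₁)/(ln A₂ − ln A₁).
z = ln(103/22) / ln(41.4/0.0812) = ln(4.682) / ln(509.9) = 1.5437 / 6.2341 = 0.2476

0.248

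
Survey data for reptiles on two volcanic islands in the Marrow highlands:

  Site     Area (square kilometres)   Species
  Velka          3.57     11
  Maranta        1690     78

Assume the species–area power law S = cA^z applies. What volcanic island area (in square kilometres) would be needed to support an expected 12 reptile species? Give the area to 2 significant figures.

4.7 square kilometres

z = ln(78/11) / ln(1690/3.57) = 1.9588 / 6.1599 = 0.3180
c = 11 / 3.57^0.3180 = 11 / 1.499 = 7.339
A = (12/7.339)^(1/0.3180) ⇒ ln A = ln(1.635)/0.3180 = 1.5462
A = e^1.5462 ≈ 4.694 square kilometres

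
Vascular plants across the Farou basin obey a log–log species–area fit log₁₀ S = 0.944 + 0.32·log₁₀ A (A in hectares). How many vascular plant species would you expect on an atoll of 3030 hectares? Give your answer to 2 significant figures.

S = 8.79 × 3030^0.32
ln S = ln 8.79 + 0.32 × ln 3030 = 2.1736 + 0.32 × 8.0163 = 4.7389
S = e^4.7389 ≈ 114.3

110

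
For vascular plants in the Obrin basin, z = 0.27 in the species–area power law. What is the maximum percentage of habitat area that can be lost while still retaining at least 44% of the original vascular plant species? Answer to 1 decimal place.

Need (A_new/A_old)^0.27 = 0.44, so A_new/A_old = 0.44^(1/0.27) = 0.44^3.704
ln(A_new/A_old) = ln 0.44 / 0.27 = -0.8210 / 0.27 = -3.0407
A_new/A_old = e^-3.0407 ≈ 0.0478
Fraction that can be lost = 1 − 0.0478 = 0.9522

95.2%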